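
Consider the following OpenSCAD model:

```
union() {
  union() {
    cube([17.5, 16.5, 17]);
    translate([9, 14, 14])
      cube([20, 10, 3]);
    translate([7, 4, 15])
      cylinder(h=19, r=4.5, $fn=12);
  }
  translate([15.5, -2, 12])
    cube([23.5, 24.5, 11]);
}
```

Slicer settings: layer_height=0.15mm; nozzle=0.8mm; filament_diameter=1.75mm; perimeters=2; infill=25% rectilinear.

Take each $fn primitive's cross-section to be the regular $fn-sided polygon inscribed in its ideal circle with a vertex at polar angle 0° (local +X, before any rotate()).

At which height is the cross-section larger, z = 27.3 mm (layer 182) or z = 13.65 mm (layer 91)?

Layer 182 (z = 27.3): the cube does not reach this height (z outside [0, 17]); the cube at (9, 14) is not intersected at this z (z outside [14, 17]); the cylinder at (7, 4): section is a regular 12-gon, circumradius r=4.5 (area = (12/2)·4.500²·sin(360°/12) = 60.75 mm²); Combining (union): only the r=4.5 cylinder at (7, 4) is present, so the union is just that shape — area = 60.75 mm²; the cube at (15.5, -2) is absent (z outside [12, 23]); Combining (union): only that combined region is present, so the union is just that shape — area = 60.75 mm². So its area = 60.75 mm². Layer 91 (z = 13.65): the 17.5×16.5 cube contributes its full rectangle (area 288.75 mm²); the cube at (9, 14) does not reach this height (z outside [14, 17]); the cylinder at (7, 4) does not reach this height (z outside [15, 34]); Combining (union): only the 17.5×16.5 cube is present, so the union is just that shape — area = 288.75 mm²; the cube at (15.5, -2) (footprint 23.5×24.5) is included at this height (area 575.75 mm²); Taking the union: the regions partially overlap — summed areas 864.50 mm² minus the doubly-counted overlap 33.00 mm² gives 831.50 mm² — area = 831.50 mm². So its area = 831.50 mm². Layer 91 is larger (831.50 vs 60.75 mm²).

layer 91 (z = 13.65 mm)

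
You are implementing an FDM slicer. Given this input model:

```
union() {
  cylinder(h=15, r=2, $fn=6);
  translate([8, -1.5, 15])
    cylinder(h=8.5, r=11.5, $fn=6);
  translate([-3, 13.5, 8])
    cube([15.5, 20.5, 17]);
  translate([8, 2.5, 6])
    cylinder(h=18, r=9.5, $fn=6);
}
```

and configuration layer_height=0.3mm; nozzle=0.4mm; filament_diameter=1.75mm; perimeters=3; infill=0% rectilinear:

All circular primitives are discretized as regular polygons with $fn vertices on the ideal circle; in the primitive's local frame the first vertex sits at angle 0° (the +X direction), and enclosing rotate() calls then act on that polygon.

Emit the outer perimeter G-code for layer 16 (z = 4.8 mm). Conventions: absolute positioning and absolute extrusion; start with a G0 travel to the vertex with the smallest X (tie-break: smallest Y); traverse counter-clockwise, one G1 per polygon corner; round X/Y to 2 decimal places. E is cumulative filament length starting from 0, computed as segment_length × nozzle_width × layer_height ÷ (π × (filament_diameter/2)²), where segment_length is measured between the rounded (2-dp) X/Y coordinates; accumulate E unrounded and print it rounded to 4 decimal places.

At z = 4.8 mm: the cylinder: section is a regular 6-gon, circumradius r=2; the cylinder at (8, -1.5) is not intersected at this z (z outside [15, 23.5]); the cube at (-3, 13.5) is absent (z outside [8, 25]); the cylinder at (8, 2.5) is not intersected at this z (z outside [6, 24]); Taking the union: only the r=2 cylinder is present, so the union is just that shape — 1 connected region. The outline is a single polygon with 6 vertices. Extrusion per mm of travel: 0.4 × 0.3 / (π × 0.875²) = 0.049890. Accumulating E over each segment gives final E = 0.5983.

G0 X-2.00 Y0.00 Z4.80
G1 X-1.00 Y-1.73 E0.0997
G1 X1.00 Y-1.73 E0.1995
G1 X2.00 Y0.00 E0.2992
G1 X1.00 Y1.73 E0.3989
G1 X-1.00 Y1.73 E0.4986
G1 X-2.00 Y0.00 E0.5983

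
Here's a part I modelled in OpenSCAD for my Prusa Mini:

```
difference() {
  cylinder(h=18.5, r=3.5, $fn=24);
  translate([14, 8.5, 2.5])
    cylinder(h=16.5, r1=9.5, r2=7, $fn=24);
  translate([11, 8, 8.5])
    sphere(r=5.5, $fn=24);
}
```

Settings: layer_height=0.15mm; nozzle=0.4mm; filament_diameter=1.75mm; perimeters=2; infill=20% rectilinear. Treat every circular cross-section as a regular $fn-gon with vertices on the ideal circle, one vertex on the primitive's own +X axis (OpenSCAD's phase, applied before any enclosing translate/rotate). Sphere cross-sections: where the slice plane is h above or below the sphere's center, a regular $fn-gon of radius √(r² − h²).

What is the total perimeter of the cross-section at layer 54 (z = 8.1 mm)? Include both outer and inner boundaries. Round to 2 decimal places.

21.93 mm

At z = 8.1 mm: the cylinder: section is a regular 24-gon, circumradius r=3.5 (perimeter = 2·24·3.500·sin(180°/24) = 21.93 mm); the cone at (14, 8.5) contributes a regular 24-gon of circumradius 8.652 (interpolated between r1=9.5 and r2=7 at t=0.339) (perimeter = 2·24·8.652·sin(180°/24) = 54.20 mm); the sphere at (11, 8): section is a regular 24-gon, circumradius = √(r²−h²) = √(5.5²−0.4²) = 5.485 (perimeter = 2·24·5.485·sin(180°/24) = 34.37 mm); Subtracting the remaining from the first: starting from the r=3.5 cylinder, the cone at (14, 8.5) misses the remaining region (no effect); the r=5.5 sphere at (11, 8) misses the remaining region (no effect) — boundary = 21.93 mm. Overall, the cross-section is a single solid region. Total boundary length (outer) = 21.93 mm.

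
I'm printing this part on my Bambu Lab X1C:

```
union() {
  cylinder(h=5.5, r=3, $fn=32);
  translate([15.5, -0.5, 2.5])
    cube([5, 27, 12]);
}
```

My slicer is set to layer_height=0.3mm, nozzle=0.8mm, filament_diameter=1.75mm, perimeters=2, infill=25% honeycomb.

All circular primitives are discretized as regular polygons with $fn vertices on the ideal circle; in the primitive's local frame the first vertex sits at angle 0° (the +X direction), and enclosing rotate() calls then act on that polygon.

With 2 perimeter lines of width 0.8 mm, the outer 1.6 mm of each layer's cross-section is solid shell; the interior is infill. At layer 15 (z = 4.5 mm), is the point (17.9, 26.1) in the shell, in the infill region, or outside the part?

At z = 4.5 mm: the cylinder: section is a regular 32-gon, circumradius r=3; the cube at (15.5, -0.5) is present — its section is the full 5×27 rectangle; Combining (union): the 2 present regions are separate (no shared area or edge), so areas and boundary lengths simply add and each stays a separate island — 2 connected regions. Overall, the cross-section has 2 separate islands. The nearest boundary edge runs (15.50, 26.50)→(20.50, 26.50); distance from the point to it = 0.40 mm. (Shell/infill is judged within the island containing the point — the largest one.) The point is inside the cross-section, 0.40 mm from the nearest boundary — within the 1.6 mm shell band (2 × 0.8).

shell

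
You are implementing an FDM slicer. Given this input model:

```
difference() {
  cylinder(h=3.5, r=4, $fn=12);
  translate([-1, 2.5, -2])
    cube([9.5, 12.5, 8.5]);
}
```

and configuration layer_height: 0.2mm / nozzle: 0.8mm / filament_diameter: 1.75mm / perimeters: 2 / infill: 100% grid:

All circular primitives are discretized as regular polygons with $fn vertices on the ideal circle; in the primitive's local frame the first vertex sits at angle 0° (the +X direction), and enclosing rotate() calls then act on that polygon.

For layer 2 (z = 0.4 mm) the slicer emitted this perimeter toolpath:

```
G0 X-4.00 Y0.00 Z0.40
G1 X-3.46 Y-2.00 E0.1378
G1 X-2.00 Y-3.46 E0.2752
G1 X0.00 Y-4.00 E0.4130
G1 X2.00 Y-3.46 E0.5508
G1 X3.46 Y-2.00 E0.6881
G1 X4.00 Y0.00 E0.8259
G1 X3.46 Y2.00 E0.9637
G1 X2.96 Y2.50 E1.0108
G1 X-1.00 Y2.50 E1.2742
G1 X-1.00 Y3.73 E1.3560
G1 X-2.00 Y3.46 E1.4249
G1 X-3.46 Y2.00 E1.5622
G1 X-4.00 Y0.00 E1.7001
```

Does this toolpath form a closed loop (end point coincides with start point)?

Start point (G0): (-4.00, 0.00). End point (last G1): the path returns to the start — closed.

yes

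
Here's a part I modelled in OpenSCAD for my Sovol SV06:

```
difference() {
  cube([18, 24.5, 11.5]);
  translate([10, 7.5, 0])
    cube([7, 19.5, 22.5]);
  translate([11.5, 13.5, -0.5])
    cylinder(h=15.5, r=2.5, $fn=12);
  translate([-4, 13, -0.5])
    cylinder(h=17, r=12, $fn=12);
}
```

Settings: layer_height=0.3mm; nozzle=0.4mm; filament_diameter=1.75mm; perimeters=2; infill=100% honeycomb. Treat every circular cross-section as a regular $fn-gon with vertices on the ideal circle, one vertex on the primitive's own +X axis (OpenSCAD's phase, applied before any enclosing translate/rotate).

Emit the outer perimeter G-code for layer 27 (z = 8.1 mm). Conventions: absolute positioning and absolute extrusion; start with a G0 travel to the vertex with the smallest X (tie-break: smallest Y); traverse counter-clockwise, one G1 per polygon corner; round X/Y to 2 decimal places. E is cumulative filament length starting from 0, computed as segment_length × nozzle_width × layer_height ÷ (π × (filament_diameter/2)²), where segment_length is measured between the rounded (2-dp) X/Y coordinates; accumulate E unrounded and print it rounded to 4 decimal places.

G0 X0.00 Y0.00 Z8.10
G1 X18.00 Y0.00 E0.8980
G1 X18.00 Y24.50 E2.1203
G1 X17.00 Y24.50 E2.1702
G1 X17.00 Y7.50 E3.0184
G1 X10.00 Y7.50 E3.3676
G1 X10.00 Y11.58 E3.5711
G1 X9.33 Y12.25 E3.6184
G1 X9.00 Y13.50 E3.6829
G1 X9.33 Y14.75 E3.7474
G1 X10.00 Y15.42 E3.7947
G1 X10.00 Y24.50 E4.2477
G1 X0.00 Y24.50 E4.7466
G1 X0.00 Y23.93 E4.7750
G1 X2.00 Y23.39 E4.8784
G1 X6.39 Y19.00 E5.1881
G1 X8.00 Y13.00 E5.4980
G1 X6.39 Y7.00 E5.8080
G1 X2.00 Y2.61 E6.1177
G1 X0.00 Y2.07 E6.2211
G1 X0.00 Y0.00 E6.3243

At z = 8.1 mm: the cube (footprint 18×24.5) is included at this height; the 7×19.5 cube at (10, 7.5) contributes its full rectangle; the r=2.5 cylinder at (11.5, 13.5) gives a regular 12-gon of circumradius 2.5 (constant along its height); the r=12 cylinder at (-4, 13) contributes a regular 12-gon of circumradius 12; Subtracting the remaining from the first: starting from the 18×24.5 cube, the 7×19.5 cube at (10, 7.5) partially overlaps it — only the 119.00 mm² overlap (of its 136.50 mm²) is removed, clipping the outline; the r=2.5 cylinder at (11.5, 13.5) partially overlaps it — only the 2.52 mm² overlap (of its 18.75 mm²) is removed, clipping the outline; the r=12 cylinder at (-4, 13) partially overlaps it — only the 124.29 mm² overlap (of its 432.00 mm²) is removed, clipping the outline — 1 connected region. The outline is a single polygon with 20 vertices. Extrusion per mm of travel: 0.4 × 0.3 / (π × 0.875²) = 0.049890. Accumulating E over each segment gives final E = 6.3243.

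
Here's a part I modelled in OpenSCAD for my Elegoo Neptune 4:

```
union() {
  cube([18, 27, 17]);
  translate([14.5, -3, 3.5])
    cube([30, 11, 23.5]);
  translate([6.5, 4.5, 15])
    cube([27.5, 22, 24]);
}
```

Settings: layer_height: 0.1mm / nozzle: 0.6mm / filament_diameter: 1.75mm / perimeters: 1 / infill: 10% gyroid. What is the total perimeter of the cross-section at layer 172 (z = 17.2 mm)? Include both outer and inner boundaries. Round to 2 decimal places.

At z = 17.2 mm: the cube is not intersected at this z (z outside [0, 17]); the 30×11 cube at (14.5, -3) contributes its full rectangle (perimeter 82.00 mm); the cube at (6.5, 4.5) is present — its section is the full 27.5×22 rectangle (perimeter 99.00 mm); Combining (union): the regions partially overlap (shared area 68.25 mm²), so the edge portions inside another operand are dropped and the merged outline is re-measured after clipping — boundary = 135.00 mm. Overall, the cross-section is a single solid region. Total boundary length (outer) = 135.00 mm.

135.00 mm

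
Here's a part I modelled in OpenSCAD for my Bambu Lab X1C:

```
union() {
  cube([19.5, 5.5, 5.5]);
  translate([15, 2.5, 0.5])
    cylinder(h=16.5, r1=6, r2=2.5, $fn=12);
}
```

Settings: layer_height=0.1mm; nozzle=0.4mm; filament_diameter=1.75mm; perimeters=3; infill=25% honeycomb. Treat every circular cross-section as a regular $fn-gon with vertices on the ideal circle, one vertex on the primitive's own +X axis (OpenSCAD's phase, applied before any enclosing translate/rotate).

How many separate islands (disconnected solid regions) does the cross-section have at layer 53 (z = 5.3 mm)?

1

At z = 5.3 mm: the cube (footprint 19.5×5.5) is included at this height; the cone at (15, 2.5) contributes a regular 12-gon of circumradius 4.982 (interpolated between r1=6 and r2=2.5 at t=0.291); Taking the union: the regions partially overlap (shared area 49.66 mm²), so overlapping operands fuse into one piece — 1 connected region. Overall, the cross-section is a single solid region. Island count = 1.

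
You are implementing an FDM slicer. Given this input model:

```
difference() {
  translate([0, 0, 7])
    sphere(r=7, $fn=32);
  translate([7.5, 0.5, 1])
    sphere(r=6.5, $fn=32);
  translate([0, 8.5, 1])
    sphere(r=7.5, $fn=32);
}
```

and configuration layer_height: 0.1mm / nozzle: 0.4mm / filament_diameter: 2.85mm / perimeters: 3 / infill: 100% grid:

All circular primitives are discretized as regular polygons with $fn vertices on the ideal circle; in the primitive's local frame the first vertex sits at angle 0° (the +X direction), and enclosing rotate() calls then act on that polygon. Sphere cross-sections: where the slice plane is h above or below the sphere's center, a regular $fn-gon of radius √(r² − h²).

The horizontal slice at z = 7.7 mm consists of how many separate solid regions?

1

At z = 7.7 mm: the r=7 sphere slices to a regular 32-gon of circumradius 6.965 (√(r²−h²) with h=0.7 from center); the sphere at (7.5, 0.5) is not intersected at this z (|z−center|=6.700 > r=6.5); the r=7.5 sphere at (0, 8.5) contributes a regular 32-gon of circumradius √(7.5²−6.7²) = 3.370; Subtracting the remaining from the first: starting from the r=7 sphere, the r=7.5 sphere at (0, 8.5) partially overlaps it — only the 6.56 mm² overlap (of its 35.46 mm²) is removed, clipping the outline — 1 connected region. The result has 1 disconnected region.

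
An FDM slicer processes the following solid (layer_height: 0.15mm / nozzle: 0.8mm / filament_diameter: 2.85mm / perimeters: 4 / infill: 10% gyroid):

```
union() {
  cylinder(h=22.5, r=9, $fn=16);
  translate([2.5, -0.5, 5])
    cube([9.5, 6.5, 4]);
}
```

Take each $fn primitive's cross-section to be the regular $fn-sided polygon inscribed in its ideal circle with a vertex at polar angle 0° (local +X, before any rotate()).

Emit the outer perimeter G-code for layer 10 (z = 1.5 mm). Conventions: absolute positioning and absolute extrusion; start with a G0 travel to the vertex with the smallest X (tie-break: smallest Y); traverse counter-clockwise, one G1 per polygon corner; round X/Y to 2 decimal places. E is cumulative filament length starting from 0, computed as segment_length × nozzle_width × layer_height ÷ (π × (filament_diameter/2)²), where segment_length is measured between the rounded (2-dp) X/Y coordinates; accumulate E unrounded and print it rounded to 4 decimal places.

G0 X-9.00 Y0.00 Z1.50
G1 X-8.31 Y-3.44 E0.0660
G1 X-6.36 Y-6.36 E0.1320
G1 X-3.44 Y-8.31 E0.1981
G1 X0.00 Y-9.00 E0.2641
G1 X3.44 Y-8.31 E0.3301
G1 X6.36 Y-6.36 E0.3961
G1 X8.31 Y-3.44 E0.4622
G1 X9.00 Y0.00 E0.5282
G1 X8.31 Y3.44 E0.5942
G1 X6.36 Y6.36 E0.6602
G1 X3.44 Y8.31 E0.7263
G1 X0.00 Y9.00 E0.7923
G1 X-3.44 Y8.31 E0.8583
G1 X-6.36 Y6.36 E0.9243
G1 X-8.31 Y3.44 E0.9904
G1 X-9.00 Y0.00 E1.0564

At z = 1.5 mm: the cylinder: section is a regular 16-gon, circumradius r=9; the cube at (2.5, -0.5) is not intersected at this z (z outside [5, 9]); Combining (union): only the r=9 cylinder is present, so the union is just that shape — 1 connected region. The outline is a single polygon with 16 vertices. Extrusion per mm of travel: 0.8 × 0.15 / (π × 1.425²) = 0.018811. Accumulating E over each segment gives final E = 1.0564.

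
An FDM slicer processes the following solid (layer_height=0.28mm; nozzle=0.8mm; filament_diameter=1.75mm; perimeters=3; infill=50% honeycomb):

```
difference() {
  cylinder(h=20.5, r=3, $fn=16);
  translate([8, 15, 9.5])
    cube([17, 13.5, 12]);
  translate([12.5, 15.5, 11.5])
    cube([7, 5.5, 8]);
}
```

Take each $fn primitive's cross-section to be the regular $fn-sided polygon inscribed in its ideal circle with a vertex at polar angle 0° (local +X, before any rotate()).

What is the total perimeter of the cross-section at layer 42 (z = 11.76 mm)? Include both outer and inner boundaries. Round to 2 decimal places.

18.73 mm

At z = 11.76 mm: the r=3 cylinder gives a regular 16-gon of circumradius 3 (constant along its height) (perimeter = 2·16·3.000·sin(180°/16) = 18.73 mm); the 17×13.5 cube at (8, 15) contributes its full rectangle (perimeter 61.00 mm); the cube at (12.5, 15.5) is present — its section is the full 7×5.5 rectangle (perimeter 25.00 mm); Subtracting the remaining from the first: starting from the r=3 cylinder, the 17×13.5 cube at (8, 15) misses the remaining region (no effect); the 7×5.5 cube at (12.5, 15.5) misses the remaining region (no effect) — boundary = 18.73 mm. Overall, the cross-section is a single solid region. Total boundary length (outer) = 18.73 mm.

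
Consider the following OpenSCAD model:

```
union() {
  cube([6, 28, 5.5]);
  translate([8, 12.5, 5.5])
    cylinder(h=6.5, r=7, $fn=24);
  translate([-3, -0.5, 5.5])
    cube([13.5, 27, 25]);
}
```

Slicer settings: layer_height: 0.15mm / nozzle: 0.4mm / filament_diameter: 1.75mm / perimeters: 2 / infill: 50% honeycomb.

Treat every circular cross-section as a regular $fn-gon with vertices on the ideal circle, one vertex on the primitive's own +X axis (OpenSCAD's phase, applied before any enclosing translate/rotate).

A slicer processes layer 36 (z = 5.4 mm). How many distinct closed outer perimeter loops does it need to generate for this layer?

At z = 5.4 mm: the 6×28 cube contributes its full rectangle; the cylinder at (8, 12.5) does not reach this height (z outside [5.5, 12]); the cube at (-3, -0.5) does not reach this height (z outside [5.5, 30.5]); Combining (union): only the 6×28 cube is present, so the union is just that shape — 1 connected region. The result has 1 disconnected region.

1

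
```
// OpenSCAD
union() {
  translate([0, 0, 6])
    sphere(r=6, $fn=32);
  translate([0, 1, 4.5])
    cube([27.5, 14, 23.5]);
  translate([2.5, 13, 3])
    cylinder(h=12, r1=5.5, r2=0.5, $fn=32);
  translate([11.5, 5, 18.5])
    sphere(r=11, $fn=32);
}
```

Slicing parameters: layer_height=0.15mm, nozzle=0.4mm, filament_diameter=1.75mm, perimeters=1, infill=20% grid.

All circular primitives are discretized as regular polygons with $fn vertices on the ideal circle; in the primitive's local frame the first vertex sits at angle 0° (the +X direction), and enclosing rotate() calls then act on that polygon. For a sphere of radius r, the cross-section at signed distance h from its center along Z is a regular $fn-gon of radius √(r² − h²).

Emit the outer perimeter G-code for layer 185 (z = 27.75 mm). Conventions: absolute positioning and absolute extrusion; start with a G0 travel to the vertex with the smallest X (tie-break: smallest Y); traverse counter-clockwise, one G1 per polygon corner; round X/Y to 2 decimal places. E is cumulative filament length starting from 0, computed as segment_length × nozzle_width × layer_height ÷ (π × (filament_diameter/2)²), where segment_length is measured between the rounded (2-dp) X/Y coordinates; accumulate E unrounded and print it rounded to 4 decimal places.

At z = 27.75 mm: the sphere is not intersected at this z (|z−center|=21.750 > r=6); the cube at (0, 1) is present — its section is the full 27.5×14 rectangle; the cone at (2.5, 13) is not intersected at this z (z outside [3, 15]); the r=11 sphere at (11.5, 5) slices to a regular 32-gon of circumradius 5.953 (√(r²−h²) with h=9.25 from center); Merging all regions: the regions partially overlap (shared area 98.88 mm²), so overlapping operands fuse into one piece — 1 connected region. The outline is a single polygon with 15 vertices. Extrusion per mm of travel: 0.4 × 0.15 / (π × 0.875²) = 0.024945. Accumulating E over each segment gives final E = 2.0983.

G0 X0.00 Y1.00 Z27.75
G1 X7.12 Y1.00 E0.1776
G1 X7.29 Y0.79 E0.1843
G1 X8.19 Y0.05 E0.2134
G1 X9.22 Y-0.50 E0.2425
G1 X10.34 Y-0.84 E0.2717
G1 X11.50 Y-0.95 E0.3008
G1 X12.66 Y-0.84 E0.3299
G1 X13.78 Y-0.50 E0.3591
G1 X14.81 Y0.05 E0.3882
G1 X15.71 Y0.79 E0.4173
G1 X15.88 Y1.00 E0.4240
G1 X27.50 Y1.00 E0.7139
G1 X27.50 Y15.00 E1.0631
G1 X0.00 Y15.00 E1.7491
G1 X0.00 Y1.00 E2.0983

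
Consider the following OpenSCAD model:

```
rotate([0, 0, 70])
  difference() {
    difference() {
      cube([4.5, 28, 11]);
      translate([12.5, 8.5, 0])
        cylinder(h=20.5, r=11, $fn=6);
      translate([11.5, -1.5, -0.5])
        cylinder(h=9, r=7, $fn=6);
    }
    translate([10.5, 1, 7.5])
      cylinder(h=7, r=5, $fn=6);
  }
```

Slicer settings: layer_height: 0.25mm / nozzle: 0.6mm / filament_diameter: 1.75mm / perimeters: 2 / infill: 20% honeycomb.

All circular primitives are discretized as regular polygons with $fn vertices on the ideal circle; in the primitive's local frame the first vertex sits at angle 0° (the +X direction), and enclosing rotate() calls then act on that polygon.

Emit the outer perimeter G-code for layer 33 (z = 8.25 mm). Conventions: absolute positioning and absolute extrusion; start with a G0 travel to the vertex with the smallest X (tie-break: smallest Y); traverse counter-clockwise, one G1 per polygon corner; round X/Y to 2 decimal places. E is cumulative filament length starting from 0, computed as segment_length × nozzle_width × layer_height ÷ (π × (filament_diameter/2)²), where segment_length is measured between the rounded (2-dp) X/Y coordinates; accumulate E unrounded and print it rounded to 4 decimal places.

At z = 8.25 mm: the 4.5×28 cube contributes its full rectangle; the r=11 cylinder at (12.5, 8.5) gives a regular 6-gon of circumradius 11 (constant along its height); the r=7 cylinder at (11.5, -1.5) contributes a regular 6-gon of circumradius 7; Taking the first minus the rest: starting from the 4.5×28 cube, the r=11 cylinder at (12.5, 8.5) partially overlaps it — only the 15.59 mm² overlap (of its 314.37 mm²) is removed, clipping the outline; the r=7 cylinder at (11.5, -1.5) misses the remaining region (no effect) — 1 connected region; the cylinder at (10.5, 1): section is a regular 6-gon, circumradius r=5; After the difference (first − rest): starting from that combined region, the r=5 cylinder at (10.5, 1) misses the remaining region (no effect) — 1 connected region; (rotated 70° about Z; rotation is an isometry so areas/perimeters/island counts are preserved). The outline is a single polygon with 7 vertices. Extrusion per mm of travel: 0.6 × 0.25 / (π × 0.875²) = 0.062363. Accumulating E over each segment gives final E = 4.1537.

G0 X-26.31 Y9.58 Z8.25
G1 X0.00 Y0.00 E1.7461
G1 X1.54 Y4.23 E2.0269
G1 X-1.57 Y5.36 E2.2332
G1 X-7.47 Y4.32 E2.6068
G1 X-11.33 Y8.91 E2.9809
G1 X-24.77 Y13.81 E3.8730
G1 X-26.31 Y9.58 E4.1537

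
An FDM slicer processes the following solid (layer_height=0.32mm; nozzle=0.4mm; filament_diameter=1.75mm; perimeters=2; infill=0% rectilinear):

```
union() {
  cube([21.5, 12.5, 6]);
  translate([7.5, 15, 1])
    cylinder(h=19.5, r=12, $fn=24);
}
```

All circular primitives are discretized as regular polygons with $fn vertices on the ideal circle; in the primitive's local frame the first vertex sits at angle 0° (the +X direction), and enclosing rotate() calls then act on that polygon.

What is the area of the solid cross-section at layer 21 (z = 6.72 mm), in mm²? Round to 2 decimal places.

447.24 mm²

At z = 6.72 mm: the cube is absent (z outside [0, 6]); the r=12 cylinder at (7.5, 15) gives a regular 24-gon of circumradius 12 (constant along its height) (area = (24/2)·12.000²·sin(360°/24) = 447.24 mm²); Combining (union): only the r=12 cylinder at (7.5, 15) is present, so the union is just that shape — area = 447.24 mm². Overall, the cross-section is a single solid region. Net area = 447.24 mm².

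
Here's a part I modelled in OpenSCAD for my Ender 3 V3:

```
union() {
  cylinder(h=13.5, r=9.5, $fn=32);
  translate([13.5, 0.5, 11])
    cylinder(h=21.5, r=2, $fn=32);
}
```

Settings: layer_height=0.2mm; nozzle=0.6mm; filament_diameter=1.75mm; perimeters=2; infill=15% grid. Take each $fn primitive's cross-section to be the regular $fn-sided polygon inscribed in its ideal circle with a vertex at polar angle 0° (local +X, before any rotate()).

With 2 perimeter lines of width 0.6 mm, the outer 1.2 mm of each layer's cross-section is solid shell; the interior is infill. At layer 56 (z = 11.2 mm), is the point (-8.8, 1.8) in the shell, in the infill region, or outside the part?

At z = 11.2 mm: the r=9.5 cylinder contributes a regular 32-gon of circumradius 9.5; the r=2 cylinder at (13.5, 0.5) gives a regular 32-gon of circumradius 2 (constant along its height); Combining (union): the 2 present regions are separate (no shared area or edge), so areas and boundary lengths simply add and each stays a separate island — 2 connected regions. Overall, the cross-section has 2 separate islands. The nearest boundary edge runs (-9.32, 1.85)→(-8.78, 3.64); distance from the point to it = 0.51 mm. (Shell/infill is judged within the island containing the point — the largest one.) The point is inside the cross-section, 0.51 mm from the nearest boundary — within the 1.2 mm shell band (2 × 0.6).

shell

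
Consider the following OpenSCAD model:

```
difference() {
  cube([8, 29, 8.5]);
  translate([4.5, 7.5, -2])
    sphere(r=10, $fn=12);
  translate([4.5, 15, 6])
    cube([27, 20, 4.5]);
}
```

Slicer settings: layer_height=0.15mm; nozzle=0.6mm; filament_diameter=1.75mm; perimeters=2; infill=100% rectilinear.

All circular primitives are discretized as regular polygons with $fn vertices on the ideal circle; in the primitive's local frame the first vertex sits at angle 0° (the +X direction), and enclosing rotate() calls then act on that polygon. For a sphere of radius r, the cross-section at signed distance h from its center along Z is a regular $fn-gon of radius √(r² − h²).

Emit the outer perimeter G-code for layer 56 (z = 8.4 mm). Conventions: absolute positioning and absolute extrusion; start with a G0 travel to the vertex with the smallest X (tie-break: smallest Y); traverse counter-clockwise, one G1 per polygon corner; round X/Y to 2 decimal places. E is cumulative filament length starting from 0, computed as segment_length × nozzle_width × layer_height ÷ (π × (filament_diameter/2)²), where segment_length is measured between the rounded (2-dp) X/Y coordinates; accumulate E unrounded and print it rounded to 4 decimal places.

At z = 8.4 mm: the cube (footprint 8×29) is included at this height; the sphere at (4.5, 7.5) is not intersected at this z (|z−center|=10.400 > r=10); the 27×20 cube at (4.5, 15) contributes its full rectangle; Subtracting the remaining from the first: starting from the 8×29 cube, the 27×20 cube at (4.5, 15) partially overlaps it — only the 49.00 mm² overlap (of its 540.00 mm²) is removed, clipping the outline — 1 connected region. The outline is a single polygon with 6 vertices. Extrusion per mm of travel: 0.6 × 0.15 / (π × 0.875²) = 0.037418. Accumulating E over each segment gives final E = 2.7689.

G0 X0.00 Y0.00 Z8.40
G1 X8.00 Y0.00 E0.2993
G1 X8.00 Y15.00 E0.8606
G1 X4.50 Y15.00 E0.9916
G1 X4.50 Y29.00 E1.5154
G1 X0.00 Y29.00 E1.6838
G1 X0.00 Y0.00 E2.7689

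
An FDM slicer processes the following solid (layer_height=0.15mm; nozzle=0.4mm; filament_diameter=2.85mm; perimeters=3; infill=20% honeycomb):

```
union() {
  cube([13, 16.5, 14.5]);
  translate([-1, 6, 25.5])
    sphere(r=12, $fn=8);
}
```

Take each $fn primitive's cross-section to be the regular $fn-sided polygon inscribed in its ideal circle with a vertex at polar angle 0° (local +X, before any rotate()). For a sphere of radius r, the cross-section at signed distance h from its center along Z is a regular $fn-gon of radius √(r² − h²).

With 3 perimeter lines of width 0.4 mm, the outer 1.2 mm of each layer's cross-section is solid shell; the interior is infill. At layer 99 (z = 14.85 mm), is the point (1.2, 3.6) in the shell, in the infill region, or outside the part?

At z = 14.85 mm: the cube is absent (z outside [0, 14.5]); the r=12 sphere at (-1, 6) slices to a regular 8-gon of circumradius 5.530 (√(r²−h²) with h=10.65 from center); Combining (union): only the r=12 sphere at (-1, 6) is present, so the union is just that shape — 1 connected region. Overall, the cross-section is a single solid region. The nearest boundary edge runs (-1.00, 0.47)→(2.91, 2.09); distance from the point to it = 2.05 mm. The point is inside the cross-section and 2.05 mm from the nearest boundary — more than the 1.2 mm shell width (3 × 0.4), so it's in the infill interior.

infill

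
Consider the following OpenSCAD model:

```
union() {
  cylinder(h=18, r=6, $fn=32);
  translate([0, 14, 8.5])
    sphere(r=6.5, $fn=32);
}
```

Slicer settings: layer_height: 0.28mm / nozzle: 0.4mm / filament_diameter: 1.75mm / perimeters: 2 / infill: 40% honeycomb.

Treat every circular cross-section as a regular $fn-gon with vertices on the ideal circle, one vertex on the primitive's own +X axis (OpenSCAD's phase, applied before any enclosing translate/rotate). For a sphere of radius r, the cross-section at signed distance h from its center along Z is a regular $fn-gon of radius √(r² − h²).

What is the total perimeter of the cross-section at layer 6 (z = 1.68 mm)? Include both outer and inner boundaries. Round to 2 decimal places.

37.64 mm

At z = 1.68 mm: the r=6 cylinder contributes a regular 32-gon of circumradius 6 (perimeter = 2·32·6.000·sin(180°/32) = 37.64 mm); the sphere at (0, 14) does not reach this height (|z−center|=6.820 > r=6.5); Taking the union: only the r=6 cylinder is present, so the union is just that shape — boundary = 37.64 mm. Overall, the cross-section is a single solid region. Total boundary length (outer) = 37.64 mm.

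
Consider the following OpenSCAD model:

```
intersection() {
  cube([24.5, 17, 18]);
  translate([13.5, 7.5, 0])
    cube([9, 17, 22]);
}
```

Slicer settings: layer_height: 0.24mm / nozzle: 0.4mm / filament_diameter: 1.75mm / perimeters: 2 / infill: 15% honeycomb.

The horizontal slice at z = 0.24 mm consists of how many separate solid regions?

At z = 0.24 mm: the cube (footprint 24.5×17) is included at this height; the cube at (13.5, 7.5) is present — its section is the full 9×17 rectangle; After intersecting: the 9×17 cube at (13.5, 7.5) partially overlaps the 24.5×17 cube; clipping to the common part keeps 85.50 mm² — 1 connected region. The result has 1 disconnected region.

1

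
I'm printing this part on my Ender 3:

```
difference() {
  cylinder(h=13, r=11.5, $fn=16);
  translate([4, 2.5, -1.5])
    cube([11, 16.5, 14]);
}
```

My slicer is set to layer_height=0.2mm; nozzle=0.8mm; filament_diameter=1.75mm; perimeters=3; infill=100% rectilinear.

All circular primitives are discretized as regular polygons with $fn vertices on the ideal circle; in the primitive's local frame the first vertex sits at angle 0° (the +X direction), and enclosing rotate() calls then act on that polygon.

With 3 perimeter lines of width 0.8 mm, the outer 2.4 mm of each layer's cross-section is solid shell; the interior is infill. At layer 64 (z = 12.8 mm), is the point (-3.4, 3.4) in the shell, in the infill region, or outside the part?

At z = 12.8 mm: the cylinder: section is a regular 16-gon, circumradius r=11.5; the cube at (4, 2.5) does not reach this height (z outside [-1.5, 12.5]); Subtracting the remaining from the first: none of the subtracted shapes is present at this height, so the r=11.5 cylinder is unchanged — 1 connected region. Overall, the cross-section is a single solid region. The nearest boundary edge runs (-4.40, 10.62)→(-8.13, 8.13); distance from the point to it = 6.56 mm. The point is inside the cross-section and 6.56 mm from the nearest boundary — more than the 2.4 mm shell width (3 × 0.8), so it's in the infill interior.

infill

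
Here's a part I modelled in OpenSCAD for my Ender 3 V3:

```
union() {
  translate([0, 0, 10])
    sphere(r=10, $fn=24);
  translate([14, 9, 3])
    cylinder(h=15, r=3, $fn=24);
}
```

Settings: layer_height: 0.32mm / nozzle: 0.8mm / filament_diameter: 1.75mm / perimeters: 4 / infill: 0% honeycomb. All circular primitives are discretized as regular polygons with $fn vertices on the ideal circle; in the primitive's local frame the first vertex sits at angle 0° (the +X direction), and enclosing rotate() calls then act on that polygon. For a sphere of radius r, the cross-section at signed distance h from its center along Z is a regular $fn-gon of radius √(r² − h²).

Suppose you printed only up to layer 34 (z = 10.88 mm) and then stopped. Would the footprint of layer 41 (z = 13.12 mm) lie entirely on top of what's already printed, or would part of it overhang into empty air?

Compare the two slices. At z = 10.88: the r=10 sphere slices to a regular 24-gon of circumradius 9.961 (√(r²−h²) with h=0.88 from center) (area = (24/2)·9.961²·sin(360°/24) = 308.18 mm²); the r=3 cylinder at (14, 9) gives a regular 24-gon of circumradius 3 (constant along its height) (area = (24/2)·3.000²·sin(360°/24) = 27.95 mm²); Taking the union: the 2 present regions are separate (no shared area or edge), so areas and boundary lengths simply add and each stays a separate island — area = 336.13 mm². At z = 13.12: the r=10 sphere slices to a regular 24-gon of circumradius 9.501 (√(r²−h²) with h=3.12 from center) (area = (24/2)·9.501²·sin(360°/24) = 280.35 mm²); the r=3 cylinder at (14, 9) gives a regular 24-gon of circumradius 3 (constant along its height) (area = (24/2)·3.000²·sin(360°/24) = 27.95 mm²); Combining (union): the 2 present regions are separate (no shared area or edge), so areas and boundary lengths simply add and each stays a separate island — area = 308.30 mm². Checking containment: the cross-section at z = 13.12 is a subset of the cross-section at z = 10.88.

entirely on top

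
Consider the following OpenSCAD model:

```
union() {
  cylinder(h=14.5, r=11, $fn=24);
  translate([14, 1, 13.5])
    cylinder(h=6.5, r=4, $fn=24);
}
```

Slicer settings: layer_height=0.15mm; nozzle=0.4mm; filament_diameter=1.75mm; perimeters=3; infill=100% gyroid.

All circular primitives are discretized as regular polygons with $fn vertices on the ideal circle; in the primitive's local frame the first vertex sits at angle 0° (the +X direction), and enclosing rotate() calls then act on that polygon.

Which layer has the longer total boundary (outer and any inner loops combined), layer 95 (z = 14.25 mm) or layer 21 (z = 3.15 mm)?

layer 95 (z = 14.25 mm)

Layer 95 (z = 14.25): the r=11 cylinder contributes a regular 24-gon of circumradius 11 (perimeter = 2·24·11.000·sin(180°/24) = 68.92 mm); the cylinder at (14, 1): section is a regular 24-gon, circumradius r=4 (perimeter = 2·24·4.000·sin(180°/24) = 25.06 mm); Taking the union: the regions partially overlap (shared area 2.61 mm²), so the edge portions inside another operand are dropped and the merged outline is re-measured after clipping — boundary = 84.87 mm. So its perimeter = 84.87 mm. Layer 21 (z = 3.15): the r=11 cylinder contributes a regular 24-gon of circumradius 11 (perimeter = 2·24·11.000·sin(180°/24) = 68.92 mm); the cylinder at (14, 1) does not reach this height (z outside [13.5, 20]); Taking the union: only the r=11 cylinder is present, so the union is just that shape — boundary = 68.92 mm. So its perimeter = 68.92 mm. Layer 95 is larger (84.87 vs 68.92 mm).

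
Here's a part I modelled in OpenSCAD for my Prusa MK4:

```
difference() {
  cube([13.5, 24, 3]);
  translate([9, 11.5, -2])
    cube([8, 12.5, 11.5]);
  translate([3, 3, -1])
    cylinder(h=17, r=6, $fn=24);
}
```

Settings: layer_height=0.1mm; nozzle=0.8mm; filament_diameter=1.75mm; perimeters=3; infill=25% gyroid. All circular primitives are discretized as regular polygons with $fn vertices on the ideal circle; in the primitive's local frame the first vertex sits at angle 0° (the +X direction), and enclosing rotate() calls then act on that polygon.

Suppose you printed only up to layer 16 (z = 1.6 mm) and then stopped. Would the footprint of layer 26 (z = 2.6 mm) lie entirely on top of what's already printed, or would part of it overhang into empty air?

Compare the two slices. At z = 1.6: the cube is present — its section is the full 13.5×24 rectangle (area 324.00 mm²); the cube at (9, 11.5) is present — its section is the full 8×12.5 rectangle (area 100.00 mm²); the r=6 cylinder at (3, 3) gives a regular 24-gon of circumradius 6 (constant along its height) (area = (24/2)·6.000²·sin(360°/24) = 111.81 mm²); Taking the first minus the rest: starting from the 13.5×24 cube (324.00 mm²), the 8×12.5 cube at (9, 11.5) partially overlaps it — only the 56.25 mm² overlap (of its 100.00 mm²) is removed, clipping the outline; the r=6 cylinder at (3, 3) partially overlaps it — only the 71.18 mm² overlap (of its 111.81 mm²) is removed, clipping the outline — area = 196.57 mm². At z = 2.6: the cube (footprint 13.5×24) is included at this height (area 324.00 mm²); the 8×12.5 cube at (9, 11.5) contributes its full rectangle (area 100.00 mm²); the r=6 cylinder at (3, 3) gives a regular 24-gon of circumradius 6 (constant along its height) (area = (24/2)·6.000²·sin(360°/24) = 111.81 mm²); Subtracting the remaining from the first: starting from the 13.5×24 cube (324.00 mm²), the 8×12.5 cube at (9, 11.5) partially overlaps it — only the 56.25 mm² overlap (of its 100.00 mm²) is removed, clipping the outline; the r=6 cylinder at (3, 3) partially overlaps it — only the 71.18 mm² overlap (of its 111.81 mm²) is removed, clipping the outline — area = 196.57 mm². Checking containment: the cross-section at z = 2.6 is a subset of the cross-section at z = 1.6.

entirely on top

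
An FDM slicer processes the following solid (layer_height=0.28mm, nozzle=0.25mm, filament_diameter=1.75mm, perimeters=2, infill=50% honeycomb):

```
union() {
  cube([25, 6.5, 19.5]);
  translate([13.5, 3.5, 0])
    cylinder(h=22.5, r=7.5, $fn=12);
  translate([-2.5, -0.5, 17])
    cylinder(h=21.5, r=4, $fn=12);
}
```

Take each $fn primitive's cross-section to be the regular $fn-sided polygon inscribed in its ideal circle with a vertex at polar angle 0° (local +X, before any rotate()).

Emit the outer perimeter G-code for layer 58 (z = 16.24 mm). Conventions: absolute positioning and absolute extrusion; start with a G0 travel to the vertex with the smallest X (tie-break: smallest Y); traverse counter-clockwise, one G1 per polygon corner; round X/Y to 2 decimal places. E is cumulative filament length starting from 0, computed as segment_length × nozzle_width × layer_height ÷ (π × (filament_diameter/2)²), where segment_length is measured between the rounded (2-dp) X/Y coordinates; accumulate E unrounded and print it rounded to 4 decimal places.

G0 X0.00 Y0.00 Z16.24
G1 X6.94 Y0.00 E0.2020
G1 X7.00 Y-0.25 E0.2095
G1 X9.75 Y-3.00 E0.3226
G1 X13.50 Y-4.00 E0.4356
G1 X17.25 Y-3.00 E0.5485
G1 X20.00 Y-0.25 E0.6617
G1 X20.06 Y0.00 E0.6692
G1 X25.00 Y0.00 E0.8130
G1 X25.00 Y6.50 E1.0021
G1 X20.20 Y6.50 E1.1418
G1 X20.00 Y7.25 E1.1644
G1 X17.25 Y10.00 E1.2776
G1 X13.50 Y11.00 E1.3905
G1 X9.75 Y10.00 E1.5035
G1 X7.00 Y7.25 E1.6167
G1 X6.80 Y6.50 E1.6393
G1 X0.00 Y6.50 E1.8372
G1 X0.00 Y0.00 E2.0263

At z = 16.24 mm: the 25×6.5 cube contributes its full rectangle; the r=7.5 cylinder at (13.5, 3.5) gives a regular 12-gon of circumradius 7.5 (constant along its height); the cylinder at (-2.5, -0.5) does not reach this height (z outside [17, 38.5]); Combining (union): the regions partially overlap (shared area 91.81 mm²), so overlapping operands fuse into one piece — 1 connected region. The outline is a single polygon with 18 vertices. Extrusion per mm of travel: 0.25 × 0.28 / (π × 0.875²) = 0.029103. Accumulating E over each segment gives final E = 2.0263.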